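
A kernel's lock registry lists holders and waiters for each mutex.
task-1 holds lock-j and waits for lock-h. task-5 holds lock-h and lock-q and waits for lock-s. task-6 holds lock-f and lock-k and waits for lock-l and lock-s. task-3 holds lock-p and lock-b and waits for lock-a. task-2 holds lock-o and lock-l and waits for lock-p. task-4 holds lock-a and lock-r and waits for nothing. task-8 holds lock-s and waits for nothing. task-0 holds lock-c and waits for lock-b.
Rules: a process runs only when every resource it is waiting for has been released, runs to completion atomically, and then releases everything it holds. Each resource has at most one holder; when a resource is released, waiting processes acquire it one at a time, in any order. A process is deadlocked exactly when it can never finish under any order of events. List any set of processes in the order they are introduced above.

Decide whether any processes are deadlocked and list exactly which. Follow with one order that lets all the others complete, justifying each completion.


Nothing here is deadlocked.
Key observation: every chain of waits terminates; starting from the processes that wait on nothing, all the rest unlock in turn.
One completion order for the rest: task-8, task-4, task-5, task-3, task-0, task-2, task-6, task-1.
Step-by-step check:
  task-8: no waits; runs immediately, freeing lock-s
  task-4: no waits; runs immediately, freeing lock-a and lock-r
  run task-5 (all its waits — lock-s — are resolved); releases lock-h and lock-q
  run task-3 (all its waits — lock-a — are resolved); releases lock-p and lock-b
  run task-0 (all its waits — lock-b — are resolved); releases lock-c
  run task-2 (all its waits — lock-p — are resolved); releases lock-o and lock-l
  run task-6 (all its waits — lock-l and lock-s — are resolved); releases lock-f and lock-k
  run task-1 (all its waits — lock-h — are resolved); releases lock-j


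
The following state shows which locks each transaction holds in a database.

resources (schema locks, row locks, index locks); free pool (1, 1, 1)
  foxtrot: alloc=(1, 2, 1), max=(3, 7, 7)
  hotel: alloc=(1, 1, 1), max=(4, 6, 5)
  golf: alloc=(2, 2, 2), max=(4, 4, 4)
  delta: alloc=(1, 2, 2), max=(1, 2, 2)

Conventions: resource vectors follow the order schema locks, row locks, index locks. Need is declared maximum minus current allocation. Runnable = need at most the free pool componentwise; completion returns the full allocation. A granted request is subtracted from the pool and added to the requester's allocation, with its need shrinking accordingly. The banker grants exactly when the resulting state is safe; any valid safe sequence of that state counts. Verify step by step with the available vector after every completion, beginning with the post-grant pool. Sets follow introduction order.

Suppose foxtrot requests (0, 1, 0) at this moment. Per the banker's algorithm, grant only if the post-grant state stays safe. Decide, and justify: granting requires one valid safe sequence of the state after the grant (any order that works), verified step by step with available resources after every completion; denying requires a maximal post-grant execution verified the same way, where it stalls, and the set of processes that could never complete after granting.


DENY: after the grant no complete ordering would exist.
Key observation: after delta, golf the pool peaks at (4, 4, 5), and each blocked process is short somewhere: foxtrot on index locks; hotel on row locks.
After a pretend grant, a maximal execution: delta, golf — then nothing else fits. Walking it through:
  pool = (1, 0, 1)
  run delta (needs (0, 0, 0), free (1, 0, 1)); after release of (1, 2, 2) the pool is (2, 2, 3)
  run golf (needs (2, 2, 2), free (2, 2, 3)); after release of (2, 2, 2) the pool is (4, 4, 5)
  blocked: foxtrot wants (2, 4, 6), pool (4, 4, 5) — not enough index locks
  blocked: hotel wants (3, 5, 4), pool (4, 4, 5) — not enough row locks
Post-grant, the permanently blocked set is foxtrot and hotel.


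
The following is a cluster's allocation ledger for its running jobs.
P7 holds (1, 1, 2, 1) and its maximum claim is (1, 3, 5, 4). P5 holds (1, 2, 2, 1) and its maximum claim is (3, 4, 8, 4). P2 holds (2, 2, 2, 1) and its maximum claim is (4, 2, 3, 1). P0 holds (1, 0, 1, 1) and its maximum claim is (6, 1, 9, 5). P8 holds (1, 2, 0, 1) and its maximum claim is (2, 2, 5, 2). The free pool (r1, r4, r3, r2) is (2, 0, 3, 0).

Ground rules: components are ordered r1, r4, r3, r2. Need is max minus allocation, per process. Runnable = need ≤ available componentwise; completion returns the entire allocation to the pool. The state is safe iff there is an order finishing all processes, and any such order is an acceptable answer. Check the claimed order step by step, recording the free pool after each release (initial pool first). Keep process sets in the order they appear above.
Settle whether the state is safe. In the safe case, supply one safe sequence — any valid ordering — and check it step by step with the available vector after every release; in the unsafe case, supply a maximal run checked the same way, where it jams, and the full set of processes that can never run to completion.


UNSAFE.
Key observation: the pool after P2, P8 is (5, 4, 5, 2); every surviving request exceeds it in r2, so progress ends there.
A maximal execution: P2, P8 — then nothing else fits. Walking it through:
  pool = (2, 0, 3, 0)
  run P2 (needs (2, 0, 1, 0), free (2, 0, 3, 0)); after release of (2, 2, 2, 1) the pool is (4, 2, 5, 1)
  run P8 (needs (1, 0, 5, 1), free (4, 2, 5, 1)); after release of (1, 2, 0, 1) the pool is (5, 4, 5, 2)
  blocked: P7 wants (0, 2, 3, 3), pool (5, 4, 5, 2) — not enough r2
  blocked: P5 wants (2, 2, 6, 3), pool (5, 4, 5, 2) — not enough r3 and r2
  blocked: P0 wants (5, 1, 8, 4), pool (5, 4, 5, 2) — not enough r3 and r2
Permanently blocked: P7, P5 and P0.


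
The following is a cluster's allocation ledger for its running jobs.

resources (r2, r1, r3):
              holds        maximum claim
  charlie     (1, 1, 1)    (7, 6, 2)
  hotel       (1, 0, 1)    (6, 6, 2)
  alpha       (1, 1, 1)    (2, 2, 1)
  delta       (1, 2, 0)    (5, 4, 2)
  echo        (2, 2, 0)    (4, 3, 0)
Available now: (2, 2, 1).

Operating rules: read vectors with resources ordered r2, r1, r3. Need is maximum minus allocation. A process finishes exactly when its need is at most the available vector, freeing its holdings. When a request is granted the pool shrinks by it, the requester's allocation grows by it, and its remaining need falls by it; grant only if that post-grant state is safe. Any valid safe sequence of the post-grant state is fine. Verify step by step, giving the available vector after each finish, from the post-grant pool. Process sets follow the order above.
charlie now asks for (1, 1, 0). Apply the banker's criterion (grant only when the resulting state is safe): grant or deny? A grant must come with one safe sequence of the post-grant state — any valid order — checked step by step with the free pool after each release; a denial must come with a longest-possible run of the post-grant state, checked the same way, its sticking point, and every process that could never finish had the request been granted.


GRANT: granting preserves safety; a valid post-grant sequence is alpha, echo, delta, hotel, charlie.
Key observation: the grant leaves (1, 1, 1) free — enough for alpha, whose release restarts the cascade.
Check on the post-grant state, step by step:
  pool = (1, 1, 1)
  alpha: need (1, 1, 0) fits (1, 1, 1); releases (1, 1, 1), pool now (2, 2, 2)
  echo: need (2, 1, 0) fits (2, 2, 2); releases (2, 2, 0), pool now (4, 4, 2)
  delta: need (4, 2, 2) fits (4, 4, 2); releases (1, 2, 0), pool now (5, 6, 2)
  hotel: need (5, 6, 1) fits (5, 6, 2); releases (1, 0, 1), pool now (6, 6, 3)
  charlie: need (5, 4, 1) fits (6, 6, 3); releases (2, 2, 1), pool now (8, 8, 4)


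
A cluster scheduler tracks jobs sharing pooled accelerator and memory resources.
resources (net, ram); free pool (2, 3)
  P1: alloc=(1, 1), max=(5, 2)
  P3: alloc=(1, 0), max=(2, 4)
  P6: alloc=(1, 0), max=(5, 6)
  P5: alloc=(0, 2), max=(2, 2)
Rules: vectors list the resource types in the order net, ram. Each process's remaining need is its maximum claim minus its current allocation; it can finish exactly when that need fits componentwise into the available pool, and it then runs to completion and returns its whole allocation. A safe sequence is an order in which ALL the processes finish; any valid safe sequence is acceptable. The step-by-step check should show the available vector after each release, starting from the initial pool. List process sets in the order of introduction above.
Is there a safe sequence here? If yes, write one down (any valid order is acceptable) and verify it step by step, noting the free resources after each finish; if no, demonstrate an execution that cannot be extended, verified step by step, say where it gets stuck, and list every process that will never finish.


The state is UNSAFE.
Key observation: net is the bottleneck — with P5, P3 done the pool holds (3, 5), short of every remaining need.
A maximal execution: P5, P3 — then nothing else fits. Step-by-step check:
  pool = (2, 3)
  P5: need (2, 0) fits (2, 3); releases (0, 2), pool now (2, 5)
  P3: need (1, 4) fits (2, 5); releases (1, 0), pool now (3, 5)
  P1 cannot run: need (4, 1) vs free (3, 5) (insufficient net)
  P6 cannot run: need (4, 6) vs free (3, 5) (insufficient net and ram)
Permanently blocked: P1 and P6.


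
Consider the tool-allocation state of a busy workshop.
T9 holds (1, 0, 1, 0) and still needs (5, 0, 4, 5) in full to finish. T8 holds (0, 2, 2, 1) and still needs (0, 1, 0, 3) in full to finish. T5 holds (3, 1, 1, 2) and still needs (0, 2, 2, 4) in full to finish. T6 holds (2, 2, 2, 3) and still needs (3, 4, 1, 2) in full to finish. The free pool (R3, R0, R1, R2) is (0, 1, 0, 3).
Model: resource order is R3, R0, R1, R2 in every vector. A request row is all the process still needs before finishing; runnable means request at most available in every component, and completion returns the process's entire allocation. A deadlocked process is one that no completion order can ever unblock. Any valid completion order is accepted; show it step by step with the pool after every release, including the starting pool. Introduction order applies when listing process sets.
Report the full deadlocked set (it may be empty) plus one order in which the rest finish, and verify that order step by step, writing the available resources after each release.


No process is deadlocked.
Key observation: T8 can run right away; the returned allocation unlocks the remaining processes in turn.
One completion order for the rest: T8, T5, T6, T9. Check, step by step:
  pool = (0, 1, 0, 3)
  T8: need (0, 1, 0, 3) fits (0, 1, 0, 3); releases (0, 2, 2, 1), pool now (0, 3, 2, 4)
  T5: need (0, 2, 2, 4) fits (0, 3, 2, 4); releases (3, 1, 1, 2), pool now (3, 4, 3, 6)
  T6: need (3, 4, 1, 2) fits (3, 4, 3, 6); releases (2, 2, 2, 3), pool now (5, 6, 5, 9)
  T9: need (5, 0, 4, 5) fits (5, 6, 5, 9); releases (1, 0, 1, 0), pool now (6, 6, 6, 9)


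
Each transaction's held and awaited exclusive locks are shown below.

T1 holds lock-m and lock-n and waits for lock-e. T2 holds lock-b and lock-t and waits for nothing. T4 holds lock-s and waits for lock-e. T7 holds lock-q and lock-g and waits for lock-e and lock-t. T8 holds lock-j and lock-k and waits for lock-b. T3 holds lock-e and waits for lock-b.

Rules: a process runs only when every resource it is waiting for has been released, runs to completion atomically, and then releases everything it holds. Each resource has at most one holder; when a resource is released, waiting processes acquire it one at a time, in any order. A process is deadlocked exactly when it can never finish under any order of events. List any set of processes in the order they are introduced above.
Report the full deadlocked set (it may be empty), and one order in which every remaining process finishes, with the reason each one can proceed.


The deadlocked set is empty.
Key observation: the wait graph is acyclic; completion cascades from the unblocked processes through everyone else.
One completion order for the rest: T2, T3, T4, T7, T1, T8.
Verifying each step:
  T2 waits on nothing -> runs at once and releases lock-b and lock-t
  T3 waits on lock-b — all released -> runs and releases lock-e
  T4 waits on lock-e — all released -> runs and releases lock-s
  T7 waits on lock-e and lock-t — all released -> runs and releases lock-q and lock-g
  T1 waits on lock-e — all released -> runs and releases lock-m and lock-n
  T8 waits on lock-b — all released -> runs and releases lock-j and lock-k


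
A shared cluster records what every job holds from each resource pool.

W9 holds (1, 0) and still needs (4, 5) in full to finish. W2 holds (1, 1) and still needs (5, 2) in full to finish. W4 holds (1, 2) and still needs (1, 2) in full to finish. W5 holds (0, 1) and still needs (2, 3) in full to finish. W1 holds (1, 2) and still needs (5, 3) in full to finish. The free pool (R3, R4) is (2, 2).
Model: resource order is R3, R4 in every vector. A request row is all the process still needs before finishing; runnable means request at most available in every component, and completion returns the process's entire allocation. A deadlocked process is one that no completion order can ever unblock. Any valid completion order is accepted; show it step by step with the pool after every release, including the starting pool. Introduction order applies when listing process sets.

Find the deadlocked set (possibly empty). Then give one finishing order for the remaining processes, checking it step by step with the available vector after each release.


The deadlocked set is W9, W2 and W1.
Key observation: once W4, W5 finish, the pool peaks at (3, 5) — and every remaining process still needs more R3 than that.
A valid finishing order for the others: W4, W5. Check, step by step:
  pool = (2, 2)
  W4: need (1, 2) fits (2, 2); releases (1, 2), pool now (3, 4)
  W5: need (2, 3) fits (3, 4); releases (0, 1), pool now (3, 5)
The blocked processes can never fit:
  W9 cannot run: need (4, 5) vs free (3, 5) (insufficient R3)
  W2 cannot run: need (5, 2) vs free (3, 5) (insufficient R3)
  W1 cannot run: need (5, 3) vs free (3, 5) (insufficient R3)


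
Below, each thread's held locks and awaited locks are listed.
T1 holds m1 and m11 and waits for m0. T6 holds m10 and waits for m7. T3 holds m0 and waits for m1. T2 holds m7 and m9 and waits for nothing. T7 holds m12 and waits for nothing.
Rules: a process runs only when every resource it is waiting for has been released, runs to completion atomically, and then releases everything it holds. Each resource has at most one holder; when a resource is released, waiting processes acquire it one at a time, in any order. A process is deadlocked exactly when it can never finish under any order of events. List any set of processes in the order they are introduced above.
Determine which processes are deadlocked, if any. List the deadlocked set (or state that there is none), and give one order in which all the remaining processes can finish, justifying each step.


Deadlocked set: T1 and T3.
Key observation: T1 -> T3 -> T1 is a circular wait — nothing in it can go first; no other process is dragged down with it.
One completion order for the rest: T7, T2, T6.
Walking it through:
  run T7 (it waits on nothing); releases m12
  run T2 (it waits on nothing); releases m7 and m9
  T6 waits on m7 — all released -> runs and releases m10


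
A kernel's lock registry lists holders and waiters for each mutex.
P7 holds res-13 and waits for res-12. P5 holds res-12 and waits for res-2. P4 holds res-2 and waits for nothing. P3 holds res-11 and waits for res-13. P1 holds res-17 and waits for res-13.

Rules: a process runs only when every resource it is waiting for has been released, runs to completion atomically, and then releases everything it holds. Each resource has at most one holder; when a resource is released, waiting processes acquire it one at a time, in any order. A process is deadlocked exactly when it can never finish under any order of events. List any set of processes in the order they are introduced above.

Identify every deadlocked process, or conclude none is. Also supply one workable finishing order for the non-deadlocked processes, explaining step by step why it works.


Nothing here is deadlocked.
Key observation: the waits form no ring: some process can always run, and its releases unblock the others one by one.
A valid finishing order for the others: P4, P5, P7, P3, P1.
Check, step by step:
  P4: no waits; runs immediately, freeing res-2
  run P5 (all its waits — res-2 — are resolved); releases res-12
  run P7 (all its waits — res-12 — are resolved); releases res-13
  run P3 (all its waits — res-13 — are resolved); releases res-11
  run P1 (all its waits — res-13 — are resolved); releases res-17


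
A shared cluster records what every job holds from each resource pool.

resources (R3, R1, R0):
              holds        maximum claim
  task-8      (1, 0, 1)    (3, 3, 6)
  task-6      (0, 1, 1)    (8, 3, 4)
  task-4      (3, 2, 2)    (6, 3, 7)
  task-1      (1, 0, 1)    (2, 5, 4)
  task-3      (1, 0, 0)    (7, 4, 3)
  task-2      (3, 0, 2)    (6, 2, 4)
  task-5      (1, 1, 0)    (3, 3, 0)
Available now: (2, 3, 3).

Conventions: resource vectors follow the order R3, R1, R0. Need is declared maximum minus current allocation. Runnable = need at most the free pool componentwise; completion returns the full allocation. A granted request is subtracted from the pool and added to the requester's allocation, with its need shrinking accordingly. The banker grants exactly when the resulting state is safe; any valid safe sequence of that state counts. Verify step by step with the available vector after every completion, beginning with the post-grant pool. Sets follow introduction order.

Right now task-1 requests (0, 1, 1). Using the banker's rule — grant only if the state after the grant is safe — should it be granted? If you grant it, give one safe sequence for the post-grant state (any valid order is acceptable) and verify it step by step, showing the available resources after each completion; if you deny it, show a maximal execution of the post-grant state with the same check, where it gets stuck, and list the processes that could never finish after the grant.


DENY: after the grant no complete ordering would exist.
Key observation: after task-5, task-2 the pool peaks at (6, 3, 4), and each blocked process is short somewhere: task-8 on R0; task-6 on R3; task-4 on R0; task-1 on R1; task-3 on R1.
Pretend the grant happened; the run task-5, task-2 goes as far as possible. Walking it through:
  pool = (2, 2, 2)
  task-5 needs (2, 2, 0) <= (2, 2, 2) -> finishes; pool += (1, 1, 0) = (3, 3, 2)
  task-2 needs (3, 2, 2) <= (3, 3, 2) -> finishes; pool += (3, 0, 2) = (6, 3, 4)
  task-8 still needs (2, 3, 5) but only (6, 3, 4) is free — short on R0
  task-6 still needs (8, 2, 3) but only (6, 3, 4) is free — short on R3
  task-4 still needs (3, 1, 5) but only (6, 3, 4) is free — short on R0
  task-1 still needs (1, 4, 2) but only (6, 3, 4) is free — short on R1
  task-3 still needs (6, 4, 3) but only (6, 3, 4) is free — short on R1
Post-grant, the permanently blocked set is task-8, task-6, task-4, task-1 and task-3.


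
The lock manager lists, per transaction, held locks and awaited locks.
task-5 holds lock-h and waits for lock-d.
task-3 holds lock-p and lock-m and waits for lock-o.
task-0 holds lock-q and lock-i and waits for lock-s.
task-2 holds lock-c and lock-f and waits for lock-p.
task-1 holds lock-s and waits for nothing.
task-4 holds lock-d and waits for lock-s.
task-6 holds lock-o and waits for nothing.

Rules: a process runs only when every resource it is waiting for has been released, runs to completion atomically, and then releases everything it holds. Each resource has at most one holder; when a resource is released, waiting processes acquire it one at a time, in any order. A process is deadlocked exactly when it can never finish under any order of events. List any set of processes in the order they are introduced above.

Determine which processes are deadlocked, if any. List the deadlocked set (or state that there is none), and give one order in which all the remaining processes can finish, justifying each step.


No process is deadlocked.
Key observation: all waits point, directly or indirectly, at processes that can finish, so nothing is permanently blocked.
One completion order for the rest: task-1, task-4, task-5, task-6, task-0, task-3, task-2.
Step-by-step check:
  run task-1 (it waits on nothing); releases lock-s
  task-4 waits on lock-s — all released -> runs and releases lock-d
  task-5 waits on lock-d — all released -> runs and releases lock-h
  run task-6 (it waits on nothing); releases lock-o
  task-0 waits on lock-s — all released -> runs and releases lock-q and lock-i
  task-3 waits on lock-o — all released -> runs and releases lock-p and lock-m
  task-2 waits on lock-p — all released -> runs and releases lock-c and lock-f


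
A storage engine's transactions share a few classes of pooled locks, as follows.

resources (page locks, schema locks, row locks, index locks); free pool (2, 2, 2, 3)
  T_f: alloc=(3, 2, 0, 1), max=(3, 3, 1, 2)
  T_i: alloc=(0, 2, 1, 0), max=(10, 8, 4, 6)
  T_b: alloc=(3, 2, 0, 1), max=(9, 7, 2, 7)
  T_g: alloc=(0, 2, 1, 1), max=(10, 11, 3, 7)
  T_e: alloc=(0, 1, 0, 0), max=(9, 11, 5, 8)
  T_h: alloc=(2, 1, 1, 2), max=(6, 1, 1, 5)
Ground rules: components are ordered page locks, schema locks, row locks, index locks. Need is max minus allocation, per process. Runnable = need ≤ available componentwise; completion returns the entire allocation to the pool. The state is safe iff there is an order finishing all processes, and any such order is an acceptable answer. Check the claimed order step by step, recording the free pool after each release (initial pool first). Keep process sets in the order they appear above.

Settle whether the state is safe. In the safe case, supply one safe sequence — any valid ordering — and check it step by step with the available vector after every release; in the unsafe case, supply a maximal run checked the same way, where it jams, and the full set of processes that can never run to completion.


The state is SAFE; one workable sequence: T_f, T_h, T_b, T_i, T_g, T_e.
Key observation: T_b is the earliest step where a requested resource binds exactly: need (6, 5, 2, 6), pool (7, 5, 3, 6) at its turn.
Verifying each step:
  pool = (2, 2, 2, 3)
  T_f: need (0, 1, 1, 1) fits (2, 2, 2, 3); releases (3, 2, 0, 1), pool now (5, 4, 2, 4)
  T_h: need (4, 0, 0, 3) fits (5, 4, 2, 4); releases (2, 1, 1, 2), pool now (7, 5, 3, 6)
  T_b: need (6, 5, 2, 6) fits (7, 5, 3, 6); releases (3, 2, 0, 1), pool now (10, 7, 3, 7)
  T_i: need (10, 6, 3, 6) fits (10, 7, 3, 7); releases (0, 2, 1, 0), pool now (10, 9, 4, 7)
  T_g: need (10, 9, 2, 6) fits (10, 9, 4, 7); releases (0, 2, 1, 1), pool now (10, 11, 5, 8)
  T_e: need (9, 10, 5, 8) fits (10, 11, 5, 8); releases (0, 1, 0, 0), pool now (10, 12, 5, 8)


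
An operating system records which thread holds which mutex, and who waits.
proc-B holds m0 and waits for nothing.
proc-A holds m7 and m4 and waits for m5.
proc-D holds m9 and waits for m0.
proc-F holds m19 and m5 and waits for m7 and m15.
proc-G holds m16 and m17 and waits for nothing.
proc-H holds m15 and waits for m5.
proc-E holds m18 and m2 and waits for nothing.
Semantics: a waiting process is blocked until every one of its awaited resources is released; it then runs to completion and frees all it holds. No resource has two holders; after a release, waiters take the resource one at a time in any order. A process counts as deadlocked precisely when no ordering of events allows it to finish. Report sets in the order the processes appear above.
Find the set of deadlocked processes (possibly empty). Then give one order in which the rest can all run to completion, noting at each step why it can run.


Deadlocked set: proc-A, proc-F and proc-H.
Key observation: the waits loop around proc-A -> proc-F -> proc-A with no way out; proc-H is caught in further circular waits.
A valid finishing order for the others: proc-B, proc-E, proc-D, proc-G.
Walking it through:
  proc-B: no waits; runs immediately, freeing m0
  proc-E: no waits; runs immediately, freeing m18 and m2
  proc-D: everything it awaited (m0) is free; runs, freeing m9
  proc-G: no waits; runs immediately, freeing m16 and m17


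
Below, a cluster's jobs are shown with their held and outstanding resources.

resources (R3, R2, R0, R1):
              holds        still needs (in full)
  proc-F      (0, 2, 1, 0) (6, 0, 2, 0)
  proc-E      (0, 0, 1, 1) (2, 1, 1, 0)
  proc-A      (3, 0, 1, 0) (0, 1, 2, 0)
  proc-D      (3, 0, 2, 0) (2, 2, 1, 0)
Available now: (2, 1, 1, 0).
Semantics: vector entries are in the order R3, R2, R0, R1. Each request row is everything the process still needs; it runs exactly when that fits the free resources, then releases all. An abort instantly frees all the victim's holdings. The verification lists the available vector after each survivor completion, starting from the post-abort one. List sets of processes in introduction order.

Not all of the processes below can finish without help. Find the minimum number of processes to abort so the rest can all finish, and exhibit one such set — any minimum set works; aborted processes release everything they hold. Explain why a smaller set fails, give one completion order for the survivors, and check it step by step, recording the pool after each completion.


Minimum abort set: proc-F.
Key observation: proc-D had no path to completion before; after the abort of proc-F ((0, 2, 1, 0) returned), step 3 is where it fits.
Why nothing smaller works: aborting no one leaves the state deadlocked as given.
Survivors finish in the order: proc-E, proc-A, proc-D. Verifying each step (pool after the aborts first):
  pool = (2, 3, 2, 0)
  proc-E: need (2, 1, 1, 0) fits (2, 3, 2, 0); releases (0, 0, 1, 1), pool now (2, 3, 3, 1)
  proc-A: need (0, 1, 2, 0) fits (2, 3, 3, 1); releases (3, 0, 1, 0), pool now (5, 3, 4, 1)
  proc-D: need (2, 2, 1, 0) fits (5, 3, 4, 1); releases (3, 0, 2, 0), pool now (8, 3, 6, 1)


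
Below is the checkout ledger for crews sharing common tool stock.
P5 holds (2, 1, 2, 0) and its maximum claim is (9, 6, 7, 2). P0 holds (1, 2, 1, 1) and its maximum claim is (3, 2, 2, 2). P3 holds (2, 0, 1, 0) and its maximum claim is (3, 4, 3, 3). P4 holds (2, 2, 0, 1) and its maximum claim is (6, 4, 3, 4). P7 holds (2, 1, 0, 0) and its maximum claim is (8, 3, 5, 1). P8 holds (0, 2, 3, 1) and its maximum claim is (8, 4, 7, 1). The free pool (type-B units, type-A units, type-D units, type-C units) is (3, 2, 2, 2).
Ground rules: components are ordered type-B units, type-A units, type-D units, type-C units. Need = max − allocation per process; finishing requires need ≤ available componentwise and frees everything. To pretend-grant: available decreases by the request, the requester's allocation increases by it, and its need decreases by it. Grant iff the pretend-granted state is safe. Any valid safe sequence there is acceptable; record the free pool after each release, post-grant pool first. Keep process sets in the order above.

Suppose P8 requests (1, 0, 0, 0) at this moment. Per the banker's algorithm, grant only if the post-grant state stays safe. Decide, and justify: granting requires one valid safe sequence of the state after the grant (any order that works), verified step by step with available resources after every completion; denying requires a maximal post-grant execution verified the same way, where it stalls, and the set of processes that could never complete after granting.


GRANT. The post-grant state is safe; one safe sequence: P0, P3, P4, P8, P7, P5.
Key observation: after the grant the pool drops to (2, 2, 2, 2), which still lets P0 finish first and unwind the rest.
Step-by-step check of the post-grant state:
  pool = (2, 2, 2, 2)
  P0: need (2, 0, 1, 1) fits (2, 2, 2, 2); releases (1, 2, 1, 1), pool now (3, 4, 3, 3)
  P3: need (1, 4, 2, 3) fits (3, 4, 3, 3); releases (2, 0, 1, 0), pool now (5, 4, 4, 3)
  P4: need (4, 2, 3, 3) fits (5, 4, 4, 3); releases (2, 2, 0, 1), pool now (7, 6, 4, 4)
  P8: need (7, 2, 4, 0) fits (7, 6, 4, 4); releases (1, 2, 3, 1), pool now (8, 8, 7, 5)
  P7: need (6, 2, 5, 1) fits (8, 8, 7, 5); releases (2, 1, 0, 0), pool now (10, 9, 7, 5)
  P5: need (7, 5, 5, 2) fits (10, 9, 7, 5); releases (2, 1, 2, 0), pool now (12, 10, 9, 5)


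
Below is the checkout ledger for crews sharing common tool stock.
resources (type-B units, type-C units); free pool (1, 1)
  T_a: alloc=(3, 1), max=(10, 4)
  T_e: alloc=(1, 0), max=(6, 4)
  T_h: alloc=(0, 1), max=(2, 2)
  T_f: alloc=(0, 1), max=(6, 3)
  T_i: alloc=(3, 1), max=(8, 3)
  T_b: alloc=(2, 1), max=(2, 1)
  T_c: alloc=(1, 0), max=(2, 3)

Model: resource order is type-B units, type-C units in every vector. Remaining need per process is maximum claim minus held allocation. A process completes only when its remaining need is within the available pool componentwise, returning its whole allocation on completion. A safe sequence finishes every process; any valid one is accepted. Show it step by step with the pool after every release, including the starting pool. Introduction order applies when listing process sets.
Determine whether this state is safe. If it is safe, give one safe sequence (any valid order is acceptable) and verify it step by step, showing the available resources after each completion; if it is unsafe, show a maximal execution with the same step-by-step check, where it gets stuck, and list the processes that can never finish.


UNSAFE.
Key observation: after T_b, T_h, T_c complete, (4, 3) is the best the pool ever gets, yet each leftover process wants more type-B units.
Going as far as possible: T_b, T_h, T_c; after that, nothing fits. Check, step by step:
  pool = (1, 1)
  run T_b (needs (0, 0), free (1, 1)); after release of (2, 1) the pool is (3, 2)
  run T_h (needs (2, 1), free (3, 2)); after release of (0, 1) the pool is (3, 3)
  run T_c (needs (1, 3), free (3, 3)); after release of (1, 0) the pool is (4, 3)
  T_a cannot run: need (7, 3) vs free (4, 3) (insufficient type-B units)
  T_e cannot run: need (5, 4) vs free (4, 3) (insufficient type-B units and type-C units)
  T_f cannot run: need (6, 2) vs free (4, 3) (insufficient type-B units)
  T_i cannot run: need (5, 2) vs free (4, 3) (insufficient type-B units)
Permanently blocked: T_a, T_e, T_f and T_i.


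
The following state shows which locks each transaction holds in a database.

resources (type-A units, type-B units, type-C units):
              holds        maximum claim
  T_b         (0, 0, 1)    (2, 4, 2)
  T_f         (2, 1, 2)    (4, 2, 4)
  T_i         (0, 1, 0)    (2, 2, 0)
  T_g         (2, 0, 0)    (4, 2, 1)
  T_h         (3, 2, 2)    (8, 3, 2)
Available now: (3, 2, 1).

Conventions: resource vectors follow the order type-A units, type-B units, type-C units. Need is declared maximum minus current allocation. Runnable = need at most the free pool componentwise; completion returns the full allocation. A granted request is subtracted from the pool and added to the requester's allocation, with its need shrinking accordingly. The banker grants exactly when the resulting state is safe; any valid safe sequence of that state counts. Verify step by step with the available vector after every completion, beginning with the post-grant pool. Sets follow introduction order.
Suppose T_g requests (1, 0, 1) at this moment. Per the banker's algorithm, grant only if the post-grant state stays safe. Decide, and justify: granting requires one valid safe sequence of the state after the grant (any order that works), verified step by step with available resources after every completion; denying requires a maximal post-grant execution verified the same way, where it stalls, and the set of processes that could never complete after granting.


GRANT: granting preserves safety; a valid post-grant sequence is T_g, T_h, T_f, T_i, T_b.
Key observation: post-grant, (2, 2, 0) remains, and an order beginning with T_g completes everyone.
Verifying the post-grant state step by step:
  pool = (2, 2, 0)
  run T_g (needs (1, 2, 0), free (2, 2, 0)); after release of (3, 0, 1) the pool is (5, 2, 1)
  run T_h (needs (5, 1, 0), free (5, 2, 1)); after release of (3, 2, 2) the pool is (8, 4, 3)
  run T_f (needs (2, 1, 2), free (8, 4, 3)); after release of (2, 1, 2) the pool is (10, 5, 5)
  run T_i (needs (2, 1, 0), free (10, 5, 5)); after release of (0, 1, 0) the pool is (10, 6, 5)
  run T_b (needs (2, 4, 1), free (10, 6, 5)); after release of (0, 0, 1) the pool is (10, 6, 6)


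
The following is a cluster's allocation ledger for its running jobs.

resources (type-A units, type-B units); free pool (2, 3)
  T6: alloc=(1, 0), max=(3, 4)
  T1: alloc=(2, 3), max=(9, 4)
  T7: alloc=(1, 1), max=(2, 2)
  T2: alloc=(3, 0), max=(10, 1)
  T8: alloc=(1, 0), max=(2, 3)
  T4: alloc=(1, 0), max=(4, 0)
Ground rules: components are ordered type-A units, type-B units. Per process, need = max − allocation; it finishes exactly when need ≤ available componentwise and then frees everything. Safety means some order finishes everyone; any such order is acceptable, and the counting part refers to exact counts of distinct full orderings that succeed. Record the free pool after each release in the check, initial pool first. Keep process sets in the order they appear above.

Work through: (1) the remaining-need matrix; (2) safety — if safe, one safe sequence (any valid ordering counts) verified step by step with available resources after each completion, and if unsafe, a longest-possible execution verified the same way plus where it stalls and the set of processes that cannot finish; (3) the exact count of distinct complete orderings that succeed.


(1) Need matrix, components ordered type-A units, type-B units:
  T6: (2, 4)
  T1: (7, 1)
  T7: (1, 1)
  T2: (7, 1)
  T8: (1, 3)
  T4: (3, 0)
(2) UNSAFE.
Key observation: the pool after T7, T6, T4, T8 is (6, 4); every surviving request exceeds it in type-A units, so progress ends there.
The run T7, T6, T4, T8 cannot be extended any further. Verifying each step:
  pool = (2, 3)
  run T7 (needs (1, 1), free (2, 3)); after release of (1, 1) the pool is (3, 4)
  run T6 (needs (2, 4), free (3, 4)); after release of (1, 0) the pool is (4, 4)
  run T4 (needs (3, 0), free (4, 4)); after release of (1, 0) the pool is (5, 4)
  run T8 (needs (1, 3), free (5, 4)); after release of (1, 0) the pool is (6, 4)
  blocked: T1 wants (7, 1), pool (6, 4) — not enough type-A units
  blocked: T2 wants (7, 1), pool (6, 4) — not enough type-A units
Processes that can never finish: T1 and T2.
(3) Precisely 0 of the possible complete orderings are safe sequences.


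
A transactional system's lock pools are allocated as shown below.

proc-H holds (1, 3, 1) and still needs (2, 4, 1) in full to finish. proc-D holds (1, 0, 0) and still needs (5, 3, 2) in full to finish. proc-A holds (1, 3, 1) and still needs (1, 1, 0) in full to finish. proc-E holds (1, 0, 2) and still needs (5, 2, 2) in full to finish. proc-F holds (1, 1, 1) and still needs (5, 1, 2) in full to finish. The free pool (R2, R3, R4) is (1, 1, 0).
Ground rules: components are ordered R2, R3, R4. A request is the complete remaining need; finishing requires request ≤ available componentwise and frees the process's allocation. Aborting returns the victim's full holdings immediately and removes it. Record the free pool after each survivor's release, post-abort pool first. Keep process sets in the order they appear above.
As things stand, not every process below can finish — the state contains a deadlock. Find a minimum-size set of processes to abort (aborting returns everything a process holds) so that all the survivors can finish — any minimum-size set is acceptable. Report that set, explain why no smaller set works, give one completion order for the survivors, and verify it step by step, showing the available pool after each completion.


Abort proc-D and proc-E.
Key observation: proc-F was stuck for good until proc-D and proc-E gave back (2, 0, 2); in the order shown it finishes at step 3.
No one abort is enough; case by case: proc-H alone leaves proc-D blocked (short on R2); proc-D alone leaves proc-E blocked (short on R2); proc-A alone leaves proc-D blocked (short on R2); proc-E alone leaves proc-D blocked (short on R2); proc-F alone leaves proc-D blocked (short on R2).
One survivor order: proc-A, proc-H, proc-F. Walking it through (post-abort pool first):
  pool = (3, 1, 2)
  proc-A: need (1, 1, 0) fits (3, 1, 2); releases (1, 3, 1), pool now (4, 4, 3)
  proc-H: need (2, 4, 1) fits (4, 4, 3); releases (1, 3, 1), pool now (5, 7, 4)
  proc-F: need (5, 1, 2) fits (5, 7, 4); releases (1, 1, 1), pool now (6, 8, 5)


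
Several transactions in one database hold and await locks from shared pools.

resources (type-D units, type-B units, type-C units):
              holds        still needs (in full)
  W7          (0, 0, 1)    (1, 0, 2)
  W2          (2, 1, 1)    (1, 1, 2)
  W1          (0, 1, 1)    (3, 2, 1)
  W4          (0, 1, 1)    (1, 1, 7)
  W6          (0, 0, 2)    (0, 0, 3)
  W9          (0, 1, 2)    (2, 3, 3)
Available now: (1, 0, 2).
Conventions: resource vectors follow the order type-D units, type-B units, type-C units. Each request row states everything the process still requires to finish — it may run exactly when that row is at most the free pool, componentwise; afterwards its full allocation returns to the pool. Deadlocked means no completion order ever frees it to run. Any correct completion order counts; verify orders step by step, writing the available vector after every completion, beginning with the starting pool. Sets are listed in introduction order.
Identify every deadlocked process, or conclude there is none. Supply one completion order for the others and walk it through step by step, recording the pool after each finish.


Deadlocked: W2, W1, W4 and W9.
Key observation: after W7, W6 complete, (1, 0, 5) is the best the pool ever gets, yet each leftover process wants more type-B units.
The rest can finish in the order W7, W6. Verifying each step:
  pool = (1, 0, 2)
  W7: need (1, 0, 2) fits (1, 0, 2); releases (0, 0, 1), pool now (1, 0, 3)
  W6: need (0, 0, 3) fits (1, 0, 3); releases (0, 0, 2), pool now (1, 0, 5)
The blocked processes can never fit:
  W2 still needs (1, 1, 2) but only (1, 0, 5) is free — short on type-B units
  W1 still needs (3, 2, 1) but only (1, 0, 5) is free — short on type-D units and type-B units
  W4 still needs (1, 1, 7) but only (1, 0, 5) is free — short on type-B units and type-C units
  W9 still needs (2, 3, 3) but only (1, 0, 5) is free — short on type-D units and type-B units


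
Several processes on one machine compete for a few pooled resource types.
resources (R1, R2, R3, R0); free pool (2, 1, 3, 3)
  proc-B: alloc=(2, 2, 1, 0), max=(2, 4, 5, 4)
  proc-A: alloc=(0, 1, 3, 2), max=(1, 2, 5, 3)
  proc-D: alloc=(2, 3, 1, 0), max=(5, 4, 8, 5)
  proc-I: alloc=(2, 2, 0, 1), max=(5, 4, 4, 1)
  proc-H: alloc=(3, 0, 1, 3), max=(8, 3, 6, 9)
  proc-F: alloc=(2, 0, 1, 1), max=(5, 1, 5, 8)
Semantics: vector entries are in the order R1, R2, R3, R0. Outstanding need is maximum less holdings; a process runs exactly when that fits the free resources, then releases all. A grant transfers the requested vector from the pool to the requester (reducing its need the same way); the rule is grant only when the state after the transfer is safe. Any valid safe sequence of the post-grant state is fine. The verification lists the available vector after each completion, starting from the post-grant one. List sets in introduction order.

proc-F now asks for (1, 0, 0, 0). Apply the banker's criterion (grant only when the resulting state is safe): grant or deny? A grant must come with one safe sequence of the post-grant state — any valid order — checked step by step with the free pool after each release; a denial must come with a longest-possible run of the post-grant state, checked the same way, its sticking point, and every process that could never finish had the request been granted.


GRANT. The post-grant state is safe; one safe sequence: proc-A, proc-B, proc-I, proc-H, proc-F, proc-D.
Key observation: (1, 1, 3, 3) free after granting still covers proc-A first, and each release covers the next.
Check on the post-grant state, step by step:
  pool = (1, 1, 3, 3)
  proc-A needs (1, 1, 2, 1) <= (1, 1, 3, 3) -> finishes; pool += (0, 1, 3, 2) = (1, 2, 6, 5)
  proc-B needs (0, 2, 4, 4) <= (1, 2, 6, 5) -> finishes; pool += (2, 2, 1, 0) = (3, 4, 7, 5)
  proc-I needs (3, 2, 4, 0) <= (3, 4, 7, 5) -> finishes; pool += (2, 2, 0, 1) = (5, 6, 7, 6)
  proc-H needs (5, 3, 5, 6) <= (5, 6, 7, 6) -> finishes; pool += (3, 0, 1, 3) = (8, 6, 8, 9)
  proc-F needs (2, 1, 4, 7) <= (8, 6, 8, 9) -> finishes; pool += (3, 0, 1, 1) = (11, 6, 9, 10)
  proc-D needs (3, 1, 7, 5) <= (11, 6, 9, 10) -> finishes; pool += (2, 3, 1, 0) = (13, 9, 10, 10)
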